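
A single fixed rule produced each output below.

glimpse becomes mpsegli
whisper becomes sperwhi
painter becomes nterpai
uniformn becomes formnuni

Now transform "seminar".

inarsem

In each case the input is transformed by: move the first 3 characters to the end (rotate left by 3).
So "seminar" becomes "inarsem".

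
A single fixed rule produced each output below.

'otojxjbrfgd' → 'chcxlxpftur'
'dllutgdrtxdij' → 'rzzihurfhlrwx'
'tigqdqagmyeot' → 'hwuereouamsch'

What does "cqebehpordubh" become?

The rule is to shift every letter 12 places backward in the alphabet (wrapping around).
On "cqebehpordubh" that produces "qespsvdcfripv".

qespsvdcfripv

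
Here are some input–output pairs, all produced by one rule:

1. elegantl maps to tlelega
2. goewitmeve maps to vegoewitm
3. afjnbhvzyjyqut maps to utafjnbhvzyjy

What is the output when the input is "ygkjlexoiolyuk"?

The transformation: move the last 3 characters to the front (rotate right by 3), then delete the first character.
Applying that to "ygkjlexoiolyuk" gives "ukygkjlexoiol".

ukygkjlexoiol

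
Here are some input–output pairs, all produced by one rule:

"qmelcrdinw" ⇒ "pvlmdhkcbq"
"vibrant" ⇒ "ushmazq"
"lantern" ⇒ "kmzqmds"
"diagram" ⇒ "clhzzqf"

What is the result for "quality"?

pxtszhk

The transformation: shift every letter 1 place backward in the alphabet (wrapping around), then take characters alternately from the front and the back (1st, last, 2nd, 2nd-last, ...).
On "quality": the first step gives "ptzkhsx", and the second then gives "pxtszhk".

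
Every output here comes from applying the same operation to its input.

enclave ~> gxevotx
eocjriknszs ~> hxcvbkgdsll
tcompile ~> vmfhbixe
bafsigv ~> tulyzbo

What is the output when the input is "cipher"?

In each case the input is transformed by: shift every letter 7 places backward in the alphabet (wrapping around), then swap each adjacent pair of characters (1↔2, 3↔4, ...).
On "cipher": the first step gives "vbiaxk", and the second then gives "bvaikx".

bvaikx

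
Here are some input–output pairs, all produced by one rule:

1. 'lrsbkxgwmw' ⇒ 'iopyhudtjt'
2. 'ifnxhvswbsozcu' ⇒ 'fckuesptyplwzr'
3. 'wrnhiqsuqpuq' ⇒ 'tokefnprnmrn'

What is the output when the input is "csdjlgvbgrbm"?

zpagidsydoyj

Looking at the pairs, the operation is to shift every letter 3 places backward in the alphabet (wrapping around).
On "csdjlgvbgrbm" that produces "zpagidsydoyj".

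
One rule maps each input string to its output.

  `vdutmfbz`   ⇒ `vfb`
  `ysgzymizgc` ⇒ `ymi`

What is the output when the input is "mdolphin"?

mhi

Rule — swap each adjacent pair of characters (1↔2, 3↔4, ...), then keep one character in every 3, starting at position 2 (positions 2nd, 5th, 8th, ...).
Applying both steps to "mdolphin": "dmlohpni", then "mhi".
(Check on "ysgzymizgc": → "syzgmyzicg" → "ymi" ✓)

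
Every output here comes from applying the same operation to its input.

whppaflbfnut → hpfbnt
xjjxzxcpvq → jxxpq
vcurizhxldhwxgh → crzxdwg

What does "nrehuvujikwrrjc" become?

Rule — keep every other character starting from the second (positions 2nd, 4th, 6th, ...).
So "nrehuvujikwrrjc" becomes "rhvjkrj".

rhvjkrj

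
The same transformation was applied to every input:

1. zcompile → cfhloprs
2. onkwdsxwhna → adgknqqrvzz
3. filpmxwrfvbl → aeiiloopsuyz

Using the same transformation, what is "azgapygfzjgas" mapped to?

bccdddijjjmsv

Rule — shift every letter 3 places forward in the alphabet (wrapping around), then sort the characters into alphabetical order.
For "azgapygfzjgas", step one produces "dcjdsbjicmjdv"; step two turns that into "bccdddijjjmsv".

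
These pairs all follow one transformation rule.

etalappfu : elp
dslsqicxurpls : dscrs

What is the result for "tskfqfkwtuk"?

The rule is to keep one character in every 3, starting at position 1 (positions 1st, 4th, 7th, ...).
Applying that to "tskfqfkwtuk" gives "tfku".

tfku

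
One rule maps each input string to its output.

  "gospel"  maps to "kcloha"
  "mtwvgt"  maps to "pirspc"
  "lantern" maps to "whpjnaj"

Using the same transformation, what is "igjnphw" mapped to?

cejfdls

What's happening: shift every letter 4 places backward in the alphabet (wrapping around), then swap each adjacent pair of characters (1↔2, 3↔4, ...).
Working it through for "igjnphw": intermediate "ecfjlds", final "cejfdls".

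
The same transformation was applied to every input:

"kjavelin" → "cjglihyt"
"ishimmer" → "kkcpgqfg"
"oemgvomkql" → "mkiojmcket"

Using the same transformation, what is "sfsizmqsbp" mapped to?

The rule is to swap the front and back halves of the string, then shift every letter 2 places backward in the alphabet (wrapping around).
Starting from "sfsizmqsbp": after the first operation, "mqsbpsfsiz"; after the second, "koqznqdqgx".
(Check on "ishimmer": → "mmerishi" → "kkcpgqfg" ✓)

koqznqdqgx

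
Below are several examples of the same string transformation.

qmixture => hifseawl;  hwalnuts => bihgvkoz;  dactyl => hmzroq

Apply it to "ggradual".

riozuufo

In each case the input is transformed by: shift every letter 12 places backward in the alphabet (wrapping around), then swap the front and back halves of the string.
Working it through for "ggradual": intermediate "uuforioz", final "riozuufo".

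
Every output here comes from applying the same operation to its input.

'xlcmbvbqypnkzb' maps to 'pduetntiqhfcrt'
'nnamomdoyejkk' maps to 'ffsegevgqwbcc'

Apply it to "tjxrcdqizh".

lbpjuviarz

Rule — shift every letter 8 places backward in the alphabet (wrapping around).
Doing the same to "tjxrcdqizh": "lbpjuviarz".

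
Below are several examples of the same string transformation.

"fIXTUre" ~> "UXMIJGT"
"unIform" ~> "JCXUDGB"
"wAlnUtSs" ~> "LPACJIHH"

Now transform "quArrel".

The rule is to shift every letter 11 places backward in the alphabet (wrapping around), then convert every letter to uppercase.
So "quArrel" becomes "FJPGGTA".
(Check on "unIform": → "jcXudgb" → "JCXUDGB" ✓)

FJPGGTA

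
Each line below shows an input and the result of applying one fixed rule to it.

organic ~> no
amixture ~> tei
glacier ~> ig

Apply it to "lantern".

Each output is the input with this applied: move the first 3 characters to the end (rotate left by 3), then keep one character in every 3, starting at position 2 (positions 2nd, 5th, 8th, ...).
Starting from "lantern": after the first operation, "ternlan"; after the second, "el".

el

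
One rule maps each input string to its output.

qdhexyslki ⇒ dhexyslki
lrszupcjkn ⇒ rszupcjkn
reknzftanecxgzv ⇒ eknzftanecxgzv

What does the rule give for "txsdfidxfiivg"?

xsdfidxfiivg

What's happening: delete the first character.
"txsdfidxfiivg" → "xsdfidxfiivg".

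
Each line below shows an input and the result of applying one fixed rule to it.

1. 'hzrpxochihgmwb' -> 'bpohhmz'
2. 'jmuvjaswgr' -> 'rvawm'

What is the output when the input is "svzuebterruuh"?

uuberv

Looking at the pairs, the operation is to keep every other character starting from the second (positions 2nd, 4th, 6th, ...), then swap the first and last characters.
For "svzuebterruuh", step one produces "vuberu"; step two turns that into "uuberv".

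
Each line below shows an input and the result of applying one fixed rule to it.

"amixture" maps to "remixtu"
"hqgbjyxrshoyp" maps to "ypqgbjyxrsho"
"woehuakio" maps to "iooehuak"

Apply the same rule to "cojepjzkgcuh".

Each output is the input with this applied: delete the first character, then move the last 2 characters to the front (rotate right by 2).
Doing the same to "cojepjzkgcuh": "uhojepjzkgc".

uhojepjzkgc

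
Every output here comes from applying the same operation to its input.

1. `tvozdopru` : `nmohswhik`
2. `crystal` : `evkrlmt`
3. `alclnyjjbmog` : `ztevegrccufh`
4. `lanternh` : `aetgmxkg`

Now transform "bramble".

xuktfue

The pattern: shift every letter 7 places backward in the alphabet (wrapping around), then move the last character to the front.
Doing the same to "bramble": "xuktfue".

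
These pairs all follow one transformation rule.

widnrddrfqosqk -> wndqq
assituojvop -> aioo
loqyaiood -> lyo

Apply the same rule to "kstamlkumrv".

The rule is to keep one character in every 3, starting at position 1 (positions 1st, 4th, 7th, ...).
"kstamlkumrv" → "kakr".

kakr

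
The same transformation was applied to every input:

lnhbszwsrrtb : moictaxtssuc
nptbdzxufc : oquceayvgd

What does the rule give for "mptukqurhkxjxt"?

nquvlrvsilykyu

The rule is to shift every letter 1 place forward in the alphabet (wrapping around).
For "mptukqurhkxjxt" the result is "nquvlrvsilykyu".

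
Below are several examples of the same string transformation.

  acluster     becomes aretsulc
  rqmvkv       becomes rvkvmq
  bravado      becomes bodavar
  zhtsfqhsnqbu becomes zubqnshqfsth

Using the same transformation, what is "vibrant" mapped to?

Rule — reverse the string, then move the last character to the front.
Working it through for "vibrant": intermediate "tnarbiv", final "vtnarbi".

vtnarbi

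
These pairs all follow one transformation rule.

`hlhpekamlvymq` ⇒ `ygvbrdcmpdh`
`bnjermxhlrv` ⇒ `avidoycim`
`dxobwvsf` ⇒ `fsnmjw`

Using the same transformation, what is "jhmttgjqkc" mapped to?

The pattern: delete the first 2 characters, then shift every letter 9 places backward in the alphabet (wrapping around).
Starting from "jhmttgjqkc": after the first operation, "mttgjqkc"; after the second, "dkkxahbt".

dkkxahbt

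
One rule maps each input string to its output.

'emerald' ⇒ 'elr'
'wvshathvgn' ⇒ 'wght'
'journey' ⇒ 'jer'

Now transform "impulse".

isu

The rule is to take characters alternately from the front and the back (1st, last, 2nd, 2nd-last, ...), then keep one character in every 3, starting at position 1 (positions 1st, 4th, 7th, ...).
Working it through for "impulse": intermediate "iemsplu", final "isu".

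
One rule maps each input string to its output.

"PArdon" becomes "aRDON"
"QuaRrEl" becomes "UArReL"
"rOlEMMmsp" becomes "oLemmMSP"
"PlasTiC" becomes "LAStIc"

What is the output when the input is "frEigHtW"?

Rule — delete the first character, then flip the case of every letter.
"frEigHtW" → "rEigHtW" → "ReIGhTw".

ReIGhTw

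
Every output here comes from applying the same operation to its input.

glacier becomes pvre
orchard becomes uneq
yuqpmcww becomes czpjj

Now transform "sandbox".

The pattern: delete the first 3 characters, then shift every letter 13 places forward in the alphabet (wrapping around) — i.e. ROT13.
Doing the same to "sandbox": "qobk".
(Check on "yuqpmcww": → "pmcww" → "czpjj" ✓)

qobk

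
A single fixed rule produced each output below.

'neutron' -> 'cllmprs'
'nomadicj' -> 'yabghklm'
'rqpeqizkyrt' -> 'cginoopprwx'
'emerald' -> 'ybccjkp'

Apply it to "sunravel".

Looking at the pairs, the operation is to sort the characters into alphabetical order, then shift every letter 2 places backward in the alphabet (wrapping around).
Applying both steps to "sunravel": "aelnrsuv", then "ycjlpqst".

ycjlpqst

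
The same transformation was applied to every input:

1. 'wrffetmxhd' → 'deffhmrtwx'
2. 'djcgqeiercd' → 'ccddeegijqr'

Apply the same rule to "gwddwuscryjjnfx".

cddfgjjnrsuwwxy

The rule is to sort the characters into alphabetical order.
"gwddwuscryjjnfx" → "cddfgjjnrsuwwxy".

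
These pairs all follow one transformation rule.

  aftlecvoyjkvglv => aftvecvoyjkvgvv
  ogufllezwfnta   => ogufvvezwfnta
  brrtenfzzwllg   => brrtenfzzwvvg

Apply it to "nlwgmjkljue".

Each output is the input with this applied: replace every "l" with "v".
For "nlwgmjkljue" the result is "nvwgmjkvjue".

nvwgmjkvjue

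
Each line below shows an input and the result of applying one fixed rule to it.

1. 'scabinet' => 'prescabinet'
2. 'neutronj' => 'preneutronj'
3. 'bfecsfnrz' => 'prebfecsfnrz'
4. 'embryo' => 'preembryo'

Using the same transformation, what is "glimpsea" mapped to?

preglimpsea

In each case the input is transformed by: prepend "pre".
For "glimpsea" the result is "preglimpsea".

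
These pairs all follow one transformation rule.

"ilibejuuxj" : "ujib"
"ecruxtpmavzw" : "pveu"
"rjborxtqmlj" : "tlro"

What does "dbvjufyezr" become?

yrdj

Looking at the pairs, the operation is to keep one character in every 3, starting at position 1 (positions 1st, 4th, 7th, ...), then swap the front and back halves of the string.
"dbvjufyezr" → "yrdj".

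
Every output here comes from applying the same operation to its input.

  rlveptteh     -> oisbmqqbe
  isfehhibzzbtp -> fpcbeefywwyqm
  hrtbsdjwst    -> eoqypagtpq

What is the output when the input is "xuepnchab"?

urbmkzexy

In each case the input is transformed by: shift every letter 3 places backward in the alphabet (wrapping around).
On "xuepnchab" that produces "urbmkzexy".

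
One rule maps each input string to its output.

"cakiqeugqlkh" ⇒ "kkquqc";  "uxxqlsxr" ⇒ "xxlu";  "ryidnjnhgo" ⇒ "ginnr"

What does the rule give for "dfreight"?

hrid

Looking at the pairs, the operation is to keep every other character starting from the first (positions 1st, 3rd, 5th, ...), then swap the first and last characters.
"dfreight" → "drih" → "hrid".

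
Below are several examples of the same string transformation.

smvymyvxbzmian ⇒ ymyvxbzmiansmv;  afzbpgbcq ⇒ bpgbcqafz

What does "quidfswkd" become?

Looking at the pairs, the operation is to move the first 3 characters to the end (rotate left by 3).
"quidfswkd" → "dfswkdqui".

dfswkdqui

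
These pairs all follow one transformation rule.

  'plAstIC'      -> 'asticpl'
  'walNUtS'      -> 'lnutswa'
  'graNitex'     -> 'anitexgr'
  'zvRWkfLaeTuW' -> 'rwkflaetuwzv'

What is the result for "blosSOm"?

ossombl

Each output is the input with this applied: move the first 2 characters to the end (rotate left by 2), then convert every letter to lowercase.
Starting from "blosSOm": after the first operation, "osSOmbl"; after the second, "ossombl".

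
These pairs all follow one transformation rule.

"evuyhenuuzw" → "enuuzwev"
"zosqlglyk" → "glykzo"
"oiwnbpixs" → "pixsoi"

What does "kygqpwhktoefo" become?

whktoefoky

Rule — move the first 2 characters to the end (rotate left by 2), then delete the first 3 characters.
For "kygqpwhktoefo", step one produces "gqpwhktoefoky"; step two turns that into "whktoefoky".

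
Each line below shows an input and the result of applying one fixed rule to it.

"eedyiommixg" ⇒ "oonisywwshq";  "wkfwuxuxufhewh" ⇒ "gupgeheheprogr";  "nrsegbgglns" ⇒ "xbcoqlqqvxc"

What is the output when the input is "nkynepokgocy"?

The transformation: shift every letter 10 places forward in the alphabet (wrapping around).
So "nkynepokgocy" becomes "xuixozyuqymi".

xuixozyuqymi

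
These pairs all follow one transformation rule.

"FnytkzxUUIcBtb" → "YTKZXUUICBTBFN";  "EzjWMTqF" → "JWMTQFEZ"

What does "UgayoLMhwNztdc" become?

Rule — move the first 2 characters to the end (rotate left by 2), then convert every letter to uppercase.
"UgayoLMhwNztdc" → "ayoLMhwNztdcUg" → "AYOLMHWNZTDCUG".

AYOLMHWNZTDCUG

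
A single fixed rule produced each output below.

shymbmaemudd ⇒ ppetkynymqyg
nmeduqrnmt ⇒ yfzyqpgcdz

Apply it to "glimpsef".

qrsxuybe

The pattern: shift every letter 12 places forward in the alphabet (wrapping around), then move the last 2 characters to the front (rotate right by 2).
For "glimpsef" the result is "qrsxuybe".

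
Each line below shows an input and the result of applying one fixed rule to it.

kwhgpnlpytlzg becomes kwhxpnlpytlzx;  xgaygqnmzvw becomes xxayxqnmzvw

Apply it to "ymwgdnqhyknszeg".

Each output is the input with this applied: replace every "g" with "x".
Doing the same to "ymwgdnqhyknszeg": "ymwxdnqhyknszex".

ymwxdnqhyknszex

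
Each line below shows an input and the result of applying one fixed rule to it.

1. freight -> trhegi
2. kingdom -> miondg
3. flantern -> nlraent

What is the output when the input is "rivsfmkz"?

In each case the input is transformed by: take characters alternately from the front and the back (1st, last, 2nd, 2nd-last, ...), then delete the first character.
On "rivsfmkz" that produces "zikvmsf".

zikvmsf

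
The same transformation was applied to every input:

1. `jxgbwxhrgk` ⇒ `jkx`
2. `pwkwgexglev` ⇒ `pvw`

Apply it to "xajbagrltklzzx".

xxa

What's happening: take characters alternately from the front and the back (1st, last, 2nd, 2nd-last, ...), then keep only the first 3 characters.
Working it through for "xajbagrltklzzx": intermediate "xxazjzblakgtrl", final "xxa".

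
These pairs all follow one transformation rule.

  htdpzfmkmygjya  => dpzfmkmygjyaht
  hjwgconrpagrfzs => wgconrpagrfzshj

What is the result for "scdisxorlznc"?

In each case the input is transformed by: move the first 2 characters to the end (rotate left by 2).
On "scdisxorlznc" that produces "disxorlzncsc".

disxorlzncsc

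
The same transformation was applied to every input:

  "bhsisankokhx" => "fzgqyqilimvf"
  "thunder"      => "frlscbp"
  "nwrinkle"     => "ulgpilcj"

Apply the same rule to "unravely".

lsypctwj

The rule is to swap each adjacent pair of characters (1↔2, 3↔4, ...), then shift every letter 2 places backward in the alphabet (wrapping around).
On "unravely": the first step gives "nuarevyl", and the second then gives "lsypctwj".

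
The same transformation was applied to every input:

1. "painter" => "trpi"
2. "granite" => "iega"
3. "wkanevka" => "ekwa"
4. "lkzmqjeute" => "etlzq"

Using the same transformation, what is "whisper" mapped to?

prwi

The transformation: keep every other character starting from the first (positions 1st, 3rd, 5th, ...), then move the last 2 characters to the front (rotate right by 2).
Applying that to "whisper" gives "prwi".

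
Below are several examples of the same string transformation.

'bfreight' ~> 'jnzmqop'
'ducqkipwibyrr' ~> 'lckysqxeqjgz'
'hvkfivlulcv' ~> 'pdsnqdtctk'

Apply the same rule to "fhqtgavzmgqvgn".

npyboidhuoydo

The pattern: delete the last character, then shift every letter 8 places forward in the alphabet (wrapping around).
Applying that to "fhqtgavzmgqvgn" gives "npyboidhuoydo".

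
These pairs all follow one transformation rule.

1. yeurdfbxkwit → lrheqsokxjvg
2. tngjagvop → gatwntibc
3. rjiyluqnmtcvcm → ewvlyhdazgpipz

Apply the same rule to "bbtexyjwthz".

In each case the input is transformed by: shift every letter 13 places forward in the alphabet (wrapping around) — i.e. ROT13.
"bbtexyjwthz" → "oogrklwjgum".

oogrklwjgum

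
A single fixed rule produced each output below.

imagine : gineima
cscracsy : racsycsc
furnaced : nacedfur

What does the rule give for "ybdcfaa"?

Looking at the pairs, the operation is to move the first 3 characters to the end (rotate left by 3).
On "ybdcfaa" that produces "cfaaybd".

cfaaybd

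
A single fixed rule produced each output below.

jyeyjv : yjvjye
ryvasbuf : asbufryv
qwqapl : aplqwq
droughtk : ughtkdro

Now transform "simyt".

In each case the input is transformed by: move the first 3 characters to the end (rotate left by 3).
Applying that to "simyt" gives "ytsim".

ytsim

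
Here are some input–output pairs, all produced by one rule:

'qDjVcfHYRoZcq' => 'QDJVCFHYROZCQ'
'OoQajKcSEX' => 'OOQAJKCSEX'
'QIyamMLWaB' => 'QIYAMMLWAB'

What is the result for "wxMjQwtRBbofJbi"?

WXMJQWTRBBOFJBI

Rule — convert every letter to uppercase.
For "wxMjQwtRBbofJbi" the result is "WXMJQWTRBBOFJBI".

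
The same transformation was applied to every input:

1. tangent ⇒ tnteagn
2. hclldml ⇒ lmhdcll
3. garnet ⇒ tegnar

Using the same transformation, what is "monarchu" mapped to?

uhmcorna

The pattern: move the last character to the front, then take characters alternately from the front and the back (1st, last, 2nd, 2nd-last, ...).
For "monarchu" the result is "uhmcorna".
(Check on "tangent": → "ttangen" → "tnteagn" ✓)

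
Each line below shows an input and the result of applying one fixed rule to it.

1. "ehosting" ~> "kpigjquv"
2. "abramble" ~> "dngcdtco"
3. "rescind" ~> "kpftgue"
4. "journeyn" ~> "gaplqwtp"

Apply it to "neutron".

Rule — move the last 3 characters to the front (rotate right by 3), then shift every letter 2 places forward in the alphabet (wrapping around).
So "neutron" becomes "tqppgwv".

tqppgwv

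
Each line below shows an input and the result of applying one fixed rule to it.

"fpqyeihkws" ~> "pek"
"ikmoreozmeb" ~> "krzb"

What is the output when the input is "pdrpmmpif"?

Rule — keep one character in every 3, starting at position 2 (positions 2nd, 5th, 8th, ...).
"pdrpmmpif" → "dmi".

dmi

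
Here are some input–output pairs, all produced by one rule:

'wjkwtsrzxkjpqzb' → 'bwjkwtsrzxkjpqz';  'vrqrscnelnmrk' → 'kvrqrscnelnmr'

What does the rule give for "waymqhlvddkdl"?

lwaymqhlvddkd

The rule is to move the last character to the front.
"waymqhlvddkdl" → "lwaymqhlvddkd".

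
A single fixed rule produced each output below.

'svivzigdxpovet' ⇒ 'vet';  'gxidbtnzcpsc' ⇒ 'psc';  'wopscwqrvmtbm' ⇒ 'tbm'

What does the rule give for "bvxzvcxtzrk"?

In each case the input is transformed by: keep only the last 3 characters.
For "bvxzvcxtzrk" the result is "zrk".

zrk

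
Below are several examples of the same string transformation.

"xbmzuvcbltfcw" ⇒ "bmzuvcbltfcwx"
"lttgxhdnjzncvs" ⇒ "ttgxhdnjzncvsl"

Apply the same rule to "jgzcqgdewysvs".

gzcqgdewysvsj

The pattern: move the first character to the end.
On "jgzcqgdewysvs" that produces "gzcqgdewysvsj".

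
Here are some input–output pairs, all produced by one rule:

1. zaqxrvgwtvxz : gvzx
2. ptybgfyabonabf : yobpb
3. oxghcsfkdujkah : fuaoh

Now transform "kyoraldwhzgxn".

What's happening: keep one character in every 3, starting at position 1 (positions 1st, 4th, 7th, ...), then move the first 2 characters to the end (rotate left by 2).
On "kyoraldwhzgxn" that produces "dznkr".

dznkr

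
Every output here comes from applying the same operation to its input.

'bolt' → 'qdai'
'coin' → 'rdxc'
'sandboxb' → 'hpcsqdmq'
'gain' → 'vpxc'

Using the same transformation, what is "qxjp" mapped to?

fmye

What's happening: shift every letter 11 places backward in the alphabet (wrapping around).
On "qxjp" that produces "fmye".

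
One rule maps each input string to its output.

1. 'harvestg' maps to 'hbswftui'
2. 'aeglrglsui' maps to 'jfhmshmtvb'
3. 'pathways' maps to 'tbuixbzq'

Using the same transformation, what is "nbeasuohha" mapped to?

Rule — swap the first and last characters, then shift every letter 1 place forward in the alphabet (wrapping around).
Applying both steps to "nbeasuohha": "abeasuohhn", then "bcfbtvpiio".

bcfbtvpiio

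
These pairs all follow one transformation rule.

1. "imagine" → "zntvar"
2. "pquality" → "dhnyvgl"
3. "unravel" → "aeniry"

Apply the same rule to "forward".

bejneq

What's happening: delete the first character, then shift every letter 13 places forward in the alphabet (wrapping around) — i.e. ROT13.
Applying both steps to "forward": "orward", then "bejneq".
(Check on "pquality": → "quality" → "dhnyvgl" ✓)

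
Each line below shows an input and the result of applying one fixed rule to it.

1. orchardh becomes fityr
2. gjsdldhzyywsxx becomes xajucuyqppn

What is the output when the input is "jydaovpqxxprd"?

apurfmghoo

In each case the input is transformed by: delete the last 3 characters, then shift every letter 9 places backward in the alphabet (wrapping around).
Applying both steps to "jydaovpqxxprd": "jydaovpqxx", then "apurfmghoo".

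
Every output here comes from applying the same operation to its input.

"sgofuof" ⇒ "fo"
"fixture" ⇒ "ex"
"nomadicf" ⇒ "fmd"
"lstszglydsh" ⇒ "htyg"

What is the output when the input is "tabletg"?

The transformation: take characters alternately from the front and the back (1st, last, 2nd, 2nd-last, ...), then keep one character in every 3, starting at position 2 (positions 2nd, 5th, 8th, ...).
So "tabletg" becomes "gb".

gb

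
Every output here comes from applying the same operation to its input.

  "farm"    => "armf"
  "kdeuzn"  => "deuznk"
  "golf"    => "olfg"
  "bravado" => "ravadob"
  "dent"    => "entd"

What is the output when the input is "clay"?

layc

Looking at the pairs, the operation is to move the first character to the end.
On "clay" that produces "layc".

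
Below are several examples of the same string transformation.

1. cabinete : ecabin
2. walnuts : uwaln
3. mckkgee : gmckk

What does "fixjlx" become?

jfix

Rule — delete the last 2 characters, then move the last character to the front.
Applying that to "fixjlx" gives "jfix".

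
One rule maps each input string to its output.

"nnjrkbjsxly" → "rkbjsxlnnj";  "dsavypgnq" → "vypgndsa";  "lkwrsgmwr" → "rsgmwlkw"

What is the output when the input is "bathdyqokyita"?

Rule — delete the last character, then move the first 3 characters to the end (rotate left by 3).
For "bathdyqokyita", step one produces "bathdyqokyit"; step two turns that into "hdyqokyitbat".

hdyqokyitbat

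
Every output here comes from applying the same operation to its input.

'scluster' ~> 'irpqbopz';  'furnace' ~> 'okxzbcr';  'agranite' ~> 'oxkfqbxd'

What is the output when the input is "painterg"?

fkqbodmx

The rule is to shift every letter 3 places backward in the alphabet (wrapping around), then move the first 2 characters to the end (rotate left by 2).
So "painterg" becomes "fkqbodmx".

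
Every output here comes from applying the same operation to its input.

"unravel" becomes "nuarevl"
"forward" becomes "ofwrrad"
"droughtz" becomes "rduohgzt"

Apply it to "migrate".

The pattern: swap each adjacent pair of characters (1↔2, 3↔4, ...).
"migrate" → "imrgtae".

imrgtae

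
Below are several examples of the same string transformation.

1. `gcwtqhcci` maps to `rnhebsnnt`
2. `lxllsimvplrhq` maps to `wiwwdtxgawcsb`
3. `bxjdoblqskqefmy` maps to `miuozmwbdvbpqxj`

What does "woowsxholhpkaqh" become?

hzzhdiszwsavlbs

What's happening: shift every letter 11 places forward in the alphabet (wrapping around).
"woowsxholhpkaqh" → "hzzhdiszwsavlbs".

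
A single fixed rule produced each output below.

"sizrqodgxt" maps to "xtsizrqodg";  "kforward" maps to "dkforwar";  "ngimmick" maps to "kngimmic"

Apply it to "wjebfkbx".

The rule is to swap the front and back halves of the string, then move the first 3 characters to the end (rotate left by 3).
"wjebfkbx" → "fkbxwjeb" → "xwjebfkb".

xwjebfkb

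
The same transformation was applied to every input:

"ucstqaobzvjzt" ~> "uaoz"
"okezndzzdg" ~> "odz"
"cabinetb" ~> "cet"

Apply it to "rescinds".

rnd

Rule — swap each adjacent pair of characters (1↔2, 3↔4, ...), then keep one character in every 3, starting at position 2 (positions 2nd, 5th, 8th, ...).
Working it through for "rescinds": intermediate "ercsnisd", final "rnd".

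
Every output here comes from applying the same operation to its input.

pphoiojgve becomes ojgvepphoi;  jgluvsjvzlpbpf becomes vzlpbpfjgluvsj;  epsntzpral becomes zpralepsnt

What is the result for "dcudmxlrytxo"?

The transformation: swap the front and back halves of the string.
For "dcudmxlrytxo" the result is "lrytxodcudmx".

lrytxodcudmx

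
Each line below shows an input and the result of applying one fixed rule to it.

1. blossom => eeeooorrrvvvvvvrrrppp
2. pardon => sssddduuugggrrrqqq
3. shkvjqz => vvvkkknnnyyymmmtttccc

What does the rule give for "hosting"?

kkkrrrvvvwwwlllqqqjjj

The pattern: repeat every character 3 times, then shift every letter 3 places forward in the alphabet (wrapping around).
For "hosting", step one produces "hhhooossstttiiinnnggg"; step two turns that into "kkkrrrvvvwwwlllqqqjjj".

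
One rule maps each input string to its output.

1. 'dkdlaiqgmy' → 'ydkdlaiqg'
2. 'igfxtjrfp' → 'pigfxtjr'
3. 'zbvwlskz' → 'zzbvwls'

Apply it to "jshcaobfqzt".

The pattern: move the last character to the front, then delete the last character.
Starting from "jshcaobfqzt": after the first operation, "tjshcaobfqz"; after the second, "tjshcaobfq".

tjshcaobfq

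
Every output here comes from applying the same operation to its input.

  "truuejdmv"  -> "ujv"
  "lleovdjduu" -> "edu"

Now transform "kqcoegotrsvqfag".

cgrqg

Each output is the input with this applied: keep one character in every 3, starting at position 3 (positions 3rd, 6th, 9th, ...).
"kqcoegotrsvqfag" → "cgrqg".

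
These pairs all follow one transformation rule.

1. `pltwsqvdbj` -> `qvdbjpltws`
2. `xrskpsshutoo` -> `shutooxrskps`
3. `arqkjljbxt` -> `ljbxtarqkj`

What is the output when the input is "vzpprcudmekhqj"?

dmekhqjvzpprcu

What's happening: swap the front and back halves of the string.
"vzpprcudmekhqj" → "dmekhqjvzpprcu".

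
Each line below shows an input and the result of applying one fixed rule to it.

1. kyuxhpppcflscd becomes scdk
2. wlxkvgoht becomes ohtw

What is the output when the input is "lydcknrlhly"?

hlyl

In each case the input is transformed by: move the last 3 characters to the front (rotate right by 3), then keep only the first 4 characters.
"lydcknrlhly" → "hlyl".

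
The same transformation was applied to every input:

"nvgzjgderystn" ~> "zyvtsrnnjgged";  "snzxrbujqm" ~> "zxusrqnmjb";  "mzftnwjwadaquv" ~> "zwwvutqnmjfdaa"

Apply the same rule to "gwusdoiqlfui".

wuusqoliigfd

What's happening: sort the characters into reverse alphabetical order.
Applying that to "gwusdoiqlfui" gives "wuusqoliigfd".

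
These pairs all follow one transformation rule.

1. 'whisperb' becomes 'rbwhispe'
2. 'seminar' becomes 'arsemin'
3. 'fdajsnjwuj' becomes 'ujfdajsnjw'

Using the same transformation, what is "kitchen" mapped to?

Looking at the pairs, the operation is to move the last 2 characters to the front (rotate right by 2).
Applying that to "kitchen" gives "enkitch".

enkitch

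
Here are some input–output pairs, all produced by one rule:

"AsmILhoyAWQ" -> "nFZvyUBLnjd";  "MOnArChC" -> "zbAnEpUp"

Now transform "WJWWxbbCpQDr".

jwjjKOOpCdqE

The pattern: flip the case of every letter, then shift every letter 13 places forward in the alphabet (wrapping around) — i.e. ROT13.
So "WJWWxbbCpQDr" becomes "jwjjKOOpCdqE".
(Check on "AsmILhoyAWQ": → "aSMilHOYawq" → "nFZvyUBLnjd" ✓)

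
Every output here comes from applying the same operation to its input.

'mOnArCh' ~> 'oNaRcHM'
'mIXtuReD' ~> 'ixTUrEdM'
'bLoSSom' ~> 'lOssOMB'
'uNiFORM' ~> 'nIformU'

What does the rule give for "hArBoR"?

aRbOrH

Each output is the input with this applied: flip the case of every letter, then move the first character to the end.
Applying both steps to "hArBoR": "HaRbOr", then "aRbOrH".
(Check on "mIXtuReD": → "MixTUrEd" → "ixTUrEdM" ✓)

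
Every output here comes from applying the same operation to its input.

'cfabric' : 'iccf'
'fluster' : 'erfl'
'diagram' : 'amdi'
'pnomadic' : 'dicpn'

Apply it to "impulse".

seim

Each output is the input with this applied: move the first 2 characters to the end (rotate left by 2), then delete the first 3 characters.
Doing the same to "impulse": "seim".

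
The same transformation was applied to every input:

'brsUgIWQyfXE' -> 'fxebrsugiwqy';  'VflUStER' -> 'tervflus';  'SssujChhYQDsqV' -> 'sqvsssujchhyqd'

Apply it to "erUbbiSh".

Rule — move the last 3 characters to the front (rotate right by 3), then convert every letter to lowercase.
So "erUbbiSh" becomes "isherubb".
(Check on "VflUStER": → "tERVflUS" → "tervflus" ✓)

isherubb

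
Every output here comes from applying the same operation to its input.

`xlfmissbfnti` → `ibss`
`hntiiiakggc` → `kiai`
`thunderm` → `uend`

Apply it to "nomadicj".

miad

What's happening: take characters alternately from the front and the back (1st, last, 2nd, 2nd-last, ...), then keep only the last 4 characters.
So "nomadicj" becomes "miad".
(Check on "hntiiiakggc": → "hcngtgikiai" → "kiai" ✓)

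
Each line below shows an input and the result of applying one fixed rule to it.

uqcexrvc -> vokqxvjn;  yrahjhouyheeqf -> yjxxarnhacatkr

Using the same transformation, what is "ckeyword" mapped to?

Looking at the pairs, the operation is to shift every letter 7 places backward in the alphabet (wrapping around), then reverse the string.
For "ckeyword", step one produces "vdxrphkw"; step two turns that into "wkhprxdv".

wkhprxdv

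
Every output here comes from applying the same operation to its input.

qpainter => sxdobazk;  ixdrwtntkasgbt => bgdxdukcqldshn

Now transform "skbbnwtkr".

lxgdubcul

Looking at the pairs, the operation is to move the first 3 characters to the end (rotate left by 3), then shift every letter 10 places forward in the alphabet (wrapping around).
Starting from "skbbnwtkr": after the first operation, "bnwtkrskb"; after the second, "lxgdubcul".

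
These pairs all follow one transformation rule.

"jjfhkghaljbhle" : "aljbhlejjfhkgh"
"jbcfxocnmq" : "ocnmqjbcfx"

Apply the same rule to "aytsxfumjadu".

Rule — swap the front and back halves of the string.
So "aytsxfumjadu" becomes "umjaduaytsxf".

umjaduaytsxf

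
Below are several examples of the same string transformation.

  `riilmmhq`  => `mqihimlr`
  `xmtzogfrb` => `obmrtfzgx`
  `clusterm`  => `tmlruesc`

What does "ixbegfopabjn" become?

Looking at the pairs, the operation is to take characters alternately from the front and the back (1st, last, 2nd, 2nd-last, ...), then swap the first and last characters.
Working it through for "ixbegfopabjn": intermediate "inxjbbeagpfo", final "onxjbbeagpfi".
(Check on "xmtzogfrb": → "xbmrtfzgo" → "obmrtfzgx" ✓)

onxjbbeagpfi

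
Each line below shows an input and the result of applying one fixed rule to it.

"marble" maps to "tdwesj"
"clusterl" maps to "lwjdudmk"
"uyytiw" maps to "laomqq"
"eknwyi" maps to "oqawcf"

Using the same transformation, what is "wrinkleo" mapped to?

Each output is the input with this applied: shift every letter 8 places backward in the alphabet (wrapping around), then swap the front and back halves of the string.
For "wrinkleo", step one produces "ojafcdwg"; step two turns that into "cdwgojaf".

cdwgojaf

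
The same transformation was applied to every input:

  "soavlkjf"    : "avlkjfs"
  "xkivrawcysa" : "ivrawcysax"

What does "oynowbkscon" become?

nowbkscono

The transformation: move the first 2 characters to the end (rotate left by 2), then delete the last character.
"oynowbkscon" → "nowbksconoy" → "nowbkscono".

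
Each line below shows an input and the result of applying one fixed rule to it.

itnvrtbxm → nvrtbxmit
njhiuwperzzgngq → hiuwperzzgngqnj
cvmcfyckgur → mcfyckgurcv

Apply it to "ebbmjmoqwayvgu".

Rule — move the first 2 characters to the end (rotate left by 2).
Applying that to "ebbmjmoqwayvgu" gives "bmjmoqwayvgueb".

bmjmoqwayvgueb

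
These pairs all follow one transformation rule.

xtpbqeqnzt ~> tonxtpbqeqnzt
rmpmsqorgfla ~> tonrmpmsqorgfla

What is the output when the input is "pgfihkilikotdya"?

tonpgfihkilikotdya

The transformation: prepend "ton".
Applying that to "pgfihkilikotdya" gives "tonpgfihkilikotdya".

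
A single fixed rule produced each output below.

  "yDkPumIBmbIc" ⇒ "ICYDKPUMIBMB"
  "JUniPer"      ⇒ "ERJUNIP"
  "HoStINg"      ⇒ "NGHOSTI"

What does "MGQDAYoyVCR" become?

The rule is to move the last 2 characters to the front (rotate right by 2), then convert every letter to uppercase.
For "MGQDAYoyVCR", step one produces "CRMGQDAYoyV"; step two turns that into "CRMGQDAYOYV".

CRMGQDAYOYV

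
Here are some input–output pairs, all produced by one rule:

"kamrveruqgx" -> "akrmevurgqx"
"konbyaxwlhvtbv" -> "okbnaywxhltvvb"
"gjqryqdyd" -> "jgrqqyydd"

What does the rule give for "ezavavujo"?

In each case the input is transformed by: swap each adjacent pair of characters (1↔2, 3↔4, ...).
Applying that to "ezavavujo" gives "zevavajuo".

zevavajuo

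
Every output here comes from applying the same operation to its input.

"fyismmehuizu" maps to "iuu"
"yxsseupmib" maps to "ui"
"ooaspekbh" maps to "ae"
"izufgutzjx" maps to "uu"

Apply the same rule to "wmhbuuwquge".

Each output is the input with this applied: keep one character in every 3, starting at position 3 (positions 3rd, 6th, 9th, ...), then keep only the vowels.
For "wmhbuuwquge" the result is "uu".

uu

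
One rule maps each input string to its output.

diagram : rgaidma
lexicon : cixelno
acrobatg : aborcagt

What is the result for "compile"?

Rule — reverse the string, then move the first 2 characters to the end (rotate left by 2).
Applying both steps to "compile": "elipmoc", then "ipmocel".

ipmocel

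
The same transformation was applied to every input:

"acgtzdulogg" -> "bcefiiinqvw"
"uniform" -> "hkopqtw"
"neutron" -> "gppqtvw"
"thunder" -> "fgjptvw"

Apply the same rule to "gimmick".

In each case the input is transformed by: shift every letter 2 places forward in the alphabet (wrapping around), then sort the characters into alphabetical order.
Working it through for "gimmick": intermediate "ikookem", final "eikkmoo".

eikkmoo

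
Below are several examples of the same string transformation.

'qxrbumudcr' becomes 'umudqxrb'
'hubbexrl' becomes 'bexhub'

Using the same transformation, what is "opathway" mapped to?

What's happening: delete the last 2 characters, then swap the front and back halves of the string.
Starting from "opathway": after the first operation, "opathw"; after the second, "thwopa".

thwopa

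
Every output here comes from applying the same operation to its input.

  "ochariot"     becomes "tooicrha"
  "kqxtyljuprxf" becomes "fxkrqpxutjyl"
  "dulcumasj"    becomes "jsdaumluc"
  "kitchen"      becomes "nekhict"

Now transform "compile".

In each case the input is transformed by: move the last character to the front, then take characters alternately from the front and the back (1st, last, 2nd, 2nd-last, ...).
Starting from "compile": after the first operation, "ecompil"; after the second, "elciopm".

elciopm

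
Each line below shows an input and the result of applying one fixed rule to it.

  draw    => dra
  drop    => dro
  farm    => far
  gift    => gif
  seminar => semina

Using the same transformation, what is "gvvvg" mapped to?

The transformation: delete the last character.
Applying that to "gvvvg" gives "gvvv".

gvvv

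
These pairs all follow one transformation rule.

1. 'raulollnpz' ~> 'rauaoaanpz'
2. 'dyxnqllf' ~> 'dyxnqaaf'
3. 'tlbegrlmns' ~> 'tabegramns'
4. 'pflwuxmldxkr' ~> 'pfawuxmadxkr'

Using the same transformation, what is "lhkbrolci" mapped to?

ahkbroaci

What's happening: replace every "l" with "a".
"lhkbrolci" → "ahkbroaci".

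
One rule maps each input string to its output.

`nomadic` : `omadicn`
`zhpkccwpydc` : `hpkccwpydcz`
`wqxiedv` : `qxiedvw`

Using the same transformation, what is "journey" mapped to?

The transformation: move the first character to the end.
For "journey" the result is "ourneyj".

ourneyj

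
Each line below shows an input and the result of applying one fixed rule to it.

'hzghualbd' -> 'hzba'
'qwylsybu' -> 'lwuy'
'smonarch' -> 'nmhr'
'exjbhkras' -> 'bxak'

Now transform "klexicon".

Looking at the pairs, the operation is to keep every other character starting from the second (positions 2nd, 4th, 6th, ...), then swap each adjacent pair of characters (1↔2, 3↔4, ...).
Applying that to "klexicon" gives "xlnc".

xlnc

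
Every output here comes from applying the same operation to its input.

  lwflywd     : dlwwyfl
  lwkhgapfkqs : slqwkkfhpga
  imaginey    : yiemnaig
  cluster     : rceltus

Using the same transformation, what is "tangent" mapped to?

What's happening: reverse the string, then take characters alternately from the front and the back (1st, last, 2nd, 2nd-last, ...).
Working it through for "tangent": intermediate "tnegnat", final "ttnaeng".

ttnaeng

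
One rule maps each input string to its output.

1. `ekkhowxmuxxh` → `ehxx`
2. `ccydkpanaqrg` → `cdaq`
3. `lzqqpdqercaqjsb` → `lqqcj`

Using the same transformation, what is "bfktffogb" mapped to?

bto

In each case the input is transformed by: keep one character in every 3, starting at position 1 (positions 1st, 4th, 7th, ...).
On "bfktffogb" that produces "bto".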